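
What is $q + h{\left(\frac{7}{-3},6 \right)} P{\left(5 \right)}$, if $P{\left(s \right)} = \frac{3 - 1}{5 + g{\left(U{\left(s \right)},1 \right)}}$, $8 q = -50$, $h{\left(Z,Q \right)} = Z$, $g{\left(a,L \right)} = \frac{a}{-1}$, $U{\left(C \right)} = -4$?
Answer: $- \frac{731}{108} \approx -6.7685$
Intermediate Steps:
$g{\left(a,L \right)} = - a$ ($g{\left(a,L \right)} = a \left(-1\right) = - a$)
$q = - \frac{25}{4}$ ($q = \frac{1}{8} \left(-50\right) = - \frac{25}{4} \approx -6.25$)
$P{\left(s \right)} = \frac{2}{9}$ ($P{\left(s \right)} = \frac{3 - 1}{5 - -4} = \frac{2}{5 + 4} = \frac{2}{9}$)
$q + h{\left(\frac{7}{-3},6 \right)} P{\left(5 \right)} = - \frac{25}{4} + \frac{7}{-3} \cdot \frac{2}{9} = - \frac{25}{4} + 7 \left(- \frac{1}{3}\right) \frac{2}{9} = - \frac{25}{4} - \frac{14}{27} = - \frac{731}{108}$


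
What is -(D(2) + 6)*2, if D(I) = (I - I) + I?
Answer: -16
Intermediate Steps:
D(I) = I (D(I) = 0 + I = I)
-(D(2) + 6)*2 = -(2 + 6)*2 = -8*2 = -1*16 = -16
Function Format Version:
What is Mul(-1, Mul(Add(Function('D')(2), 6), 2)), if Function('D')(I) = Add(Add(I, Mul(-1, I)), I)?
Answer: -16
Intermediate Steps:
Function('D')(I) = I (Function('D')(I) = Add(0, I) = I)
Mul(-1, Mul(Add(Function('D')(2), 6), 2)) = Mul(-1, Mul(Add(2, 6), 2)) = Mul(-1, Mul(8, 2)) = Mul(-1, 16) = -16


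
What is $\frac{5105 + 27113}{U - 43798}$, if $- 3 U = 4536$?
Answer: $- \frac{16109}{22655} \approx -0.71106$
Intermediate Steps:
$U = -1512$ ($U = \left(- \frac{1}{3}\right) 4536 = -1512$)
$\frac{5105 + 27113}{U - 43798} = \frac{5105 + 27113}{-1512 - 43798} = \frac{32218}{-45310} = 32218 \left(- \frac{1}{45310}\right) = - \frac{16109}{22655}$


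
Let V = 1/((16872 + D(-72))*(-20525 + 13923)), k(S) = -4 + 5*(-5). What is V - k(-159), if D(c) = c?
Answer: 3216494399/110913600 ≈ 29.000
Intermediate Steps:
k(S) = -29 (k(S) = -4 - 25 = -29)
V = -1/110913600 (V = 1/((16872 - 72)*(-20525 + 13923)) = 1/(16800*(-6602)) = 1/(-110913600) = -1/110913600 ≈ -9.0160e-9)
V - k(-159) = -1/110913600 - 1*(-29) = -1/110913600 + 29 = 3216494399/110913600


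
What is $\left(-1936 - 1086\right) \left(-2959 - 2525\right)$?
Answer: $16572648$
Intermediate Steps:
$\left(-1936 - 1086\right) \left(-2959 - 2525\right) = \left(-3022\right) \left(-5484\right) = 16572648$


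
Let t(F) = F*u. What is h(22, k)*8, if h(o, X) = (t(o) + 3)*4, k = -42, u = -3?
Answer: -2016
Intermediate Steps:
t(F) = -3*F (t(F) = F*(-3) = -3*F)
h(o, X) = 12 - 12*o (h(o, X) = (-3*o + 3)*4 = (3 - 3*o)*4 = 12 - 12*o)
h(22, k)*8 = (12 - 12*22)*8 = (12 - 264)*8 = -252*8 = -2016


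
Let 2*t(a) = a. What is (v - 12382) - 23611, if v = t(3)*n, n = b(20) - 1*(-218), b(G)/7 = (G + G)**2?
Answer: -18866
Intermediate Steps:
t(a) = a/2
b(G) = 28*G**2 (b(G) = 7*(G + G)**2 = 7*(2*G)**2 = 7*(4*G**2) = 28*G**2)
n = 11418 (n = 28*20**2 - 1*(-218) = 28*400 + 218 = 11200 + 218 = 11418)
v = 17127 (v = ((1/2)*3)*11418 = (3/2)*11418 = 17127)
(v - 12382) - 23611 = (17127 - 12382) - 23611 = 4745 - 23611 = -18866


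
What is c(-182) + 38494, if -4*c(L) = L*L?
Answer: 30213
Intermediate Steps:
c(L) = -L²/4 (c(L) = -L*L/4 = -L²/4)
c(-182) + 38494 = -¼*(-182)² + 38494 = -¼*33124 + 38494 = -8281 + 38494 = 30213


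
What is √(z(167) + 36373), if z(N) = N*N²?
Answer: 2*√1173459 ≈ 2166.5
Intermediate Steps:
z(N) = N³
√(z(167) + 36373) = √(167³ + 36373) = √(4657463 + 36373) = √4693836 = 2*√1173459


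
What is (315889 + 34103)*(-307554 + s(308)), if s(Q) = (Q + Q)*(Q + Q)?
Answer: 25165124784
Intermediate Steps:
s(Q) = 4*Q**2 (s(Q) = (2*Q)*(2*Q) = 4*Q**2)
(315889 + 34103)*(-307554 + s(308)) = (315889 + 34103)*(-307554 + 4*308**2) = 349992*(-307554 + 4*94864) = 349992*(-307554 + 379456) = 349992*71902 = 25165124784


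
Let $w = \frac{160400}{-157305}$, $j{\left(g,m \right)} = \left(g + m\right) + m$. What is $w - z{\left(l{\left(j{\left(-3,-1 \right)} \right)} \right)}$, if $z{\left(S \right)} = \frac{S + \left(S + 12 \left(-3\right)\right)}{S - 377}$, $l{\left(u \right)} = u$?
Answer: $- \frac{6850883}{6009051} \approx -1.1401$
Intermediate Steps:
$j{\left(g,m \right)} = g + 2 m$
$w = - \frac{32080}{31461}$ ($w = 160400 \left(- \frac{1}{157305}\right) = - \frac{32080}{31461} \approx -1.0197$)
$z{\left(S \right)} = \frac{-36 + 2 S}{-377 + S}$ ($z{\left(S \right)} = \frac{S + \left(S - 36\right)}{-377 + S} = \frac{S + \left(-36 + S\right)}{-377 + S} = \frac{-36 + 2 S}{-377 + S}$)
$w - z{\left(l{\left(j{\left(-3,-1 \right)} \right)} \right)} = - \frac{32080}{31461} - \frac{2 \left(-18 + \left(-3 + 2 \left(-1\right)\right)\right)}{-377 + \left(-3 + 2 \left(-1\right)\right)} = - \frac{32080}{31461} - \frac{2 \left(-18 - 5\right)}{-377 - 5} = - \frac{32080}{31461} - 2 \frac{1}{-382} \left(-23\right) = - \frac{32080}{31461} - 2 \left(- \frac{1}{382}\right) \left(-23\right) = - \frac{32080}{31461} - \frac{23}{191} = - \frac{6850883}{6009051}$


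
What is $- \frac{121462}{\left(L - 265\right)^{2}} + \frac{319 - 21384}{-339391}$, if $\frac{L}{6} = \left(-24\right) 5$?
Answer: $- \frac{20785320017}{329285632975} \approx -0.063123$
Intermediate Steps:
$L = -720$ ($L = 6 \left(\left(-24\right) 5\right) = 6 \left(-120\right) = -720$)
$- \frac{121462}{\left(L - 265\right)^{2}} + \frac{319 - 21384}{-339391} = - \frac{121462}{\left(-720 - 265\right)^{2}} + \frac{319 - 21384}{-339391} = - \frac{121462}{\left(-985\right)^{2}} + \left(319 - 21384\right) \left(- \frac{1}{339391}\right) = - \frac{121462}{970225} - - \frac{21065}{339391} = \left(-121462\right) \frac{1}{970225} + \frac{21065}{339391} = - \frac{121462}{970225} + \frac{21065}{339391} = - \frac{20785320017}{329285632975}$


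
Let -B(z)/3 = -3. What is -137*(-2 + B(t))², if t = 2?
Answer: -6713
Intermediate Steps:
B(z) = 9 (B(z) = -3*(-3) = 9)
-137*(-2 + B(t))² = -137*(-2 + 9)² = -137*7² = -137*49 = -6713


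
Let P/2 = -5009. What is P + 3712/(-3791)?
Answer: -37981950/3791 ≈ -10019.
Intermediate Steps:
P = -10018 (P = 2*(-5009) = -10018)
P + 3712/(-3791) = -10018 + 3712/(-3791) = -10018 + 3712*(-1/3791) = -10018 - 3712/3791 = -37981950/3791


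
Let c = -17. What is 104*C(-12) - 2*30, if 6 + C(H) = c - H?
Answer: -1204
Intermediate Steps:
C(H) = -23 - H (C(H) = -6 + (-17 - H) = -23 - H)
104*C(-12) - 2*30 = 104*(-23 - 1*(-12)) - 2*30 = 104*(-23 + 12) - 60 = 104*(-11) - 60 = -1144 - 60 = -1204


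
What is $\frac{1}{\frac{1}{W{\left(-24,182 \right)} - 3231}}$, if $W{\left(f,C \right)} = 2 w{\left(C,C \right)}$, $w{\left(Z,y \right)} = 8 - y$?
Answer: $-3579$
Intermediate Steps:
$W{\left(f,C \right)} = 16 - 2 C$ ($W{\left(f,C \right)} = 2 \left(8 - C\right) = 16 - 2 C$)
$\frac{1}{\frac{1}{W{\left(-24,182 \right)} - 3231}} = \frac{1}{\frac{1}{\left(16 - 364\right) - 3231}} = \frac{1}{\frac{1}{-348 - 3231}} = \frac{1}{\frac{1}{-3579}} = \frac{1}{- \frac{1}{3579}} = -3579$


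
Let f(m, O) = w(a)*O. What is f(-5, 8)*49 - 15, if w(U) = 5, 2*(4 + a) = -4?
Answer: 1945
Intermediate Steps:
a = -6 (a = -4 + (½)*(-4) = -4 - 2 = -6)
f(m, O) = 5*O
f(-5, 8)*49 - 15 = (5*8)*49 - 15 = 40*49 - 15 = 1960 - 15 = 1945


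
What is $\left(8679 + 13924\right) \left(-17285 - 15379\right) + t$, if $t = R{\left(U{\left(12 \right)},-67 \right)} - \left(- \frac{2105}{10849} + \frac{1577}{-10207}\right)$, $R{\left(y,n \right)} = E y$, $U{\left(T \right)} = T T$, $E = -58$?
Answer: $- \frac{81757610234614184}{110735743} \approx -7.3831 \cdot 10^{8}$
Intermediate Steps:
$U{\left(T \right)} = T^{2}$
$R{\left(y,n \right)} = - 58 y$
$t = - \frac{924826330928}{110735743}$ ($t = - 58 \cdot 12^{2} - \left(- \frac{2105}{10849} + \frac{1577}{-10207}\right) = \left(-58\right) 144 - \left(\left(-2105\right) \frac{1}{10849} + 1577 \left(- \frac{1}{10207}\right)\right) = -8352 - \left(- \frac{2105}{10849} - \frac{1577}{10207}\right) = -8352 - - \frac{38594608}{110735743} = -8352 + \frac{38594608}{110735743} = - \frac{924826330928}{110735743} \approx -8351.7$)
$\left(8679 + 13924\right) \left(-17285 - 15379\right) + t = \left(8679 + 13924\right) \left(-17285 - 15379\right) - \frac{924826330928}{110735743} = 22603 \left(-32664\right) - \frac{924826330928}{110735743} = -738304392 - \frac{924826330928}{110735743} = - \frac{81757610234614184}{110735743}$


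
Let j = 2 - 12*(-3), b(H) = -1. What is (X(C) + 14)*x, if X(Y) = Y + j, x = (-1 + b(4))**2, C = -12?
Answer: 160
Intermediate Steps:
x = 4 (x = (-1 - 1)**2 = (-2)**2 = 4)
j = 38 (j = 2 - 3*(-12) = 2 + 36 = 38)
X(Y) = 38 + Y (X(Y) = Y + 38 = 38 + Y)
(X(C) + 14)*x = ((38 - 12) + 14)*4 = (26 + 14)*4 = 40*4 = 160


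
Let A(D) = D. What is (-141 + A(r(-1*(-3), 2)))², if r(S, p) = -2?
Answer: 20449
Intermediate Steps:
(-141 + A(r(-1*(-3), 2)))² = (-141 - 2)² = (-143)² = 20449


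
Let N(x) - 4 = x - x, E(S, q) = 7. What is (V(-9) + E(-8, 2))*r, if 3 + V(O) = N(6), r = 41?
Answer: 328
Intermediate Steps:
N(x) = 4 (N(x) = 4 + (x - x) = 4 + 0 = 4)
V(O) = 1 (V(O) = -3 + 4 = 1)
(V(-9) + E(-8, 2))*r = (1 + 7)*41 = 8*41 = 328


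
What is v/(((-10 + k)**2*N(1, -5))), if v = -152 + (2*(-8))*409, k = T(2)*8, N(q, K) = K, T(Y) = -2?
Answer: 1674/845 ≈ 1.9811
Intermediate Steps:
k = -16 (k = -2*8 = -16)
v = -6696 (v = -152 - 16*409 = -152 - 6544 = -6696)
v/(((-10 + k)**2*N(1, -5))) = -6696*(-1/(5*(-10 - 16)**2)) = -6696/((-26)**2*(-5)) = -6696/(676*(-5)) = -6696/(-3380) = -6696*(-1/3380) = 1674/845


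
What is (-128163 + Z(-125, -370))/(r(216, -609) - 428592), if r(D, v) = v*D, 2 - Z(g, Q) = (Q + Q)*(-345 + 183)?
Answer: 248041/560136 ≈ 0.44282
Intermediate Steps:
Z(g, Q) = 2 + 324*Q (Z(g, Q) = 2 - (Q + Q)*(-345 + 183) = 2 - 2*Q*(-162) = 2 - (-324)*Q = 2 + 324*Q)
r(D, v) = D*v
(-128163 + Z(-125, -370))/(r(216, -609) - 428592) = (-128163 + (2 + 324*(-370)))/(216*(-609) - 428592) = (-128163 + (2 - 119880))/(-131544 - 428592) = (-128163 - 119878)/(-560136) = -248041*(-1/560136) = 248041/560136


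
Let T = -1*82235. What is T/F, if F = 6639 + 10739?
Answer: -82235/17378 ≈ -4.7321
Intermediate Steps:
F = 17378
T = -82235
T/F = -82235/17378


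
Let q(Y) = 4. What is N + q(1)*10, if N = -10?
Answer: 30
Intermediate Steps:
N + q(1)*10 = -10 + 4*10 = -10 + 40 = 30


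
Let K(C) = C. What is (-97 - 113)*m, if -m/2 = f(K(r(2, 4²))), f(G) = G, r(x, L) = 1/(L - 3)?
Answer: 420/13 ≈ 32.308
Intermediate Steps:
r(x, L) = 1/(-3 + L)
m = -2/13 (m = -2/(-3 + 4²) = -2/(-3 + 16) = -2/13 ≈ -0.15385)
(-97 - 113)*m = (-97 - 113)*(-2/13) = -210*(-2/13) = 420/13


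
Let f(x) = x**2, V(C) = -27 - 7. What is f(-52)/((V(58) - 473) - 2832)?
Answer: -2704/3339 ≈ -0.80982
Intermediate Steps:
V(C) = -34
f(-52)/((V(58) - 473) - 2832) = (-52)**2/((-34 - 473) - 2832) = 2704/(-507 - 2832) = 2704/(-3339) = 2704*(-1/3339) = -2704/3339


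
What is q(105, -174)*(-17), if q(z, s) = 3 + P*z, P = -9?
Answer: 16014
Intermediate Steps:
q(z, s) = 3 - 9*z
q(105, -174)*(-17) = (3 - 9*105)*(-17) = (3 - 945)*(-17) = -942*(-17) = 16014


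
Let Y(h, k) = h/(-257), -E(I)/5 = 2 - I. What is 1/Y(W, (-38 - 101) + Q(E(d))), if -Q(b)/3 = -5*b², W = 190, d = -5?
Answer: -257/190 ≈ -1.3526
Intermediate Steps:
E(I) = -10 + 5*I (E(I) = -5*(2 - I) = -10 + 5*I)
Q(b) = 15*b² (Q(b) = -(-15)*b² = 15*b²)
Y(h, k) = -h/257 (Y(h, k) = h*(-1/257) = -h/257)
1/Y(W, (-38 - 101) + Q(E(d))) = 1/(-1/257*190) = 1/(-190/257) = -257/190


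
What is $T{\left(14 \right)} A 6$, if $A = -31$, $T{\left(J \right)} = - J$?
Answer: $2604$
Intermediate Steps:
$T{\left(14 \right)} A 6 = \left(-1\right) 14 \left(-31\right) 6 = \left(-14\right) \left(-31\right) 6 = 434 \cdot 6 = 2604$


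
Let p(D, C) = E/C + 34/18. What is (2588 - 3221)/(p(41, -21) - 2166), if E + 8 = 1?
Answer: 5697/19474 ≈ 0.29254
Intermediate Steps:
E = -7 (E = -8 + 1 = -7)
p(D, C) = 17/9 - 7/C (p(D, C) = -7/C + 34/18 = -7/C + 34*(1/18) = -7/C + 17/9 = 17/9 - 7/C)
(2588 - 3221)/(p(41, -21) - 2166) = (2588 - 3221)/((17/9 - 7/(-21)) - 2166) = -633/((17/9 - 7*(-1/21)) - 2166) = -633/((17/9 + ⅓) - 2166) = -633/(20/9 - 2166) = -633/(-19474/9) = -633*(-9/19474) = 5697/19474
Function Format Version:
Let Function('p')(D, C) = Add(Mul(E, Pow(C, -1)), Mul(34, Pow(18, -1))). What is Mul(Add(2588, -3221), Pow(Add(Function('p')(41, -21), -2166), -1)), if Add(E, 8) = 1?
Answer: Rational(5697, 19474) ≈ 0.29254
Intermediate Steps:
E = -7 (E = Add(-8, 1) = -7)
Function('p')(D, C) = Add(Rational(17, 9), Mul(-7, Pow(C, -1))) (Function('p')(D, C) = Add(Mul(-7, Pow(C, -1)), Mul(34, Pow(18, -1))) = Add(Mul(-7, Pow(C, -1)), Mul(34, Rational(1, 18))) = Add(Mul(-7, Pow(C, -1)), Rational(17, 9)) = Add(Rational(17, 9), Mul(-7, Pow(C, -1))))
Mul(Add(2588, -3221), Pow(Add(Function('p')(41, -21), -2166), -1)) = Mul(Add(2588, -3221), Pow(Add(Add(Rational(17, 9), Mul(-7, Pow(-21, -1))), -2166), -1)) = Mul(-633, Pow(Add(Add(Rational(17, 9), Mul(-7, Rational(-1, 21))), -2166), -1)) = Mul(-633, Pow(Add(Add(Rational(17, 9), Rational(1, 3)), -2166), -1)) = Mul(-633, Pow(Add(Rational(20, 9), -2166), -1)) = Mul(-633, Pow(Rational(-19474, 9), -1)) = Mul(-633, Rational(-9, 19474)) = Rational(5697, 19474)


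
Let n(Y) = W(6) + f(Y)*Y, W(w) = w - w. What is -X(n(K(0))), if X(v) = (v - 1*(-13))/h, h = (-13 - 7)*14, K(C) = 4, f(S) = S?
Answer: 29/280 ≈ 0.10357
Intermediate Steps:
W(w) = 0
h = -280 (h = -20*14 = -280)
n(Y) = Y² (n(Y) = 0 + Y*Y = 0 + Y² = Y²)
X(v) = -13/280 - v/280 (X(v) = (v - 1*(-13))/(-280) = (v + 13)*(-1/280) = (13 + v)*(-1/280) = -13/280 - v/280)
-X(n(K(0))) = -(-13/280 - 1/280*4²) = -(-13/280 - 1/280*16) = -(-13/280 - 2/35) = -1*(-29/280) = 29/280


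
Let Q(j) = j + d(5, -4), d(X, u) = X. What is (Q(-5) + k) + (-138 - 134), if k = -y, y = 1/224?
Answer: -60929/224 ≈ -272.00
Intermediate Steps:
Q(j) = 5 + j (Q(j) = j + 5 = 5 + j)
y = 1/224 ≈ 0.0044643
k = -1/224 (k = -1*1/224 = -1/224 ≈ -0.0044643)
(Q(-5) + k) + (-138 - 134) = ((5 - 5) - 1/224) + (-138 - 134) = (0 - 1/224) - 272 = -1/224 - 272 = -60929/224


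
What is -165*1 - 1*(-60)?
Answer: -105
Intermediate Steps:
-165*1 - 1*(-60) = -165 + 60 = -105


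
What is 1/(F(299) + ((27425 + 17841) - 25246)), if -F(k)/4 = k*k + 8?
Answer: -1/337616 ≈ -2.9619e-6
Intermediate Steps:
F(k) = -32 - 4*k² (F(k) = -4*(k*k + 8) = -4*(k² + 8) = -4*(8 + k²) = -32 - 4*k²)
1/(F(299) + ((27425 + 17841) - 25246)) = 1/((-32 - 4*299²) + ((27425 + 17841) - 25246)) = 1/((-32 - 4*89401) + (45266 - 25246)) = 1/((-32 - 357604) + 20020) = 1/(-357636 + 20020) = 1/(-337616) = -1/337616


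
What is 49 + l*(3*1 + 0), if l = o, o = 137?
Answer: 460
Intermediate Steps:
l = 137
49 + l*(3*1 + 0) = 49 + 137*(3*1 + 0) = 49 + 137*(3 + 0) = 49 + 137*3 = 49 + 411 = 460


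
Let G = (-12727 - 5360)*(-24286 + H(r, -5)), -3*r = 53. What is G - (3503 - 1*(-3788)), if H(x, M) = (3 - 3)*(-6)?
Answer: 439253591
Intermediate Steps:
r = -53/3 (r = -1/3*53 = -53/3 ≈ -17.667)
H(x, M) = 0 (H(x, M) = 0*(-6) = 0)
G = 439260882 (G = (-12727 - 5360)*(-24286 + 0) = -18087*(-24286) = 439260882)
G - (3503 - 1*(-3788)) = 439260882 - (3503 - 1*(-3788)) = 439260882 - (3503 + 3788) = 439260882 - 1*7291 = 439260882 - 7291 = 439253591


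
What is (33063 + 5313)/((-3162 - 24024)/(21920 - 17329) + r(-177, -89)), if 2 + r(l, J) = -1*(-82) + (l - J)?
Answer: -88092108/31957 ≈ -2756.6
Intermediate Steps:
r(l, J) = 80 + l - J (r(l, J) = -2 + (-1*(-82) + (l - J)) = -2 + (82 + (l - J)) = -2 + (82 + l - J) = 80 + l - J)
(33063 + 5313)/((-3162 - 24024)/(21920 - 17329) + r(-177, -89)) = (33063 + 5313)/((-3162 - 24024)/(21920 - 17329) + (80 - 177 - 1*(-89))) = 38376/(-27186/4591 + (80 - 177 + 89)) = 38376/(-27186*1/4591 - 8) = 38376/(-27186/4591 - 8) = 38376/(-63914/4591) = 38376*(-4591/63914) = -88092108/31957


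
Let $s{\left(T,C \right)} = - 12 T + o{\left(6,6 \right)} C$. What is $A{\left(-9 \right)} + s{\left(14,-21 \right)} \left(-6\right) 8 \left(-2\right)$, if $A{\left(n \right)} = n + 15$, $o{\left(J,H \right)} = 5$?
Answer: $-26202$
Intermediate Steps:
$A{\left(n \right)} = 15 + n$
$s{\left(T,C \right)} = - 12 T + 5 C$
$A{\left(-9 \right)} + s{\left(14,-21 \right)} \left(-6\right) 8 \left(-2\right) = \left(15 - 9\right) + \left(\left(-12\right) 14 + 5 \left(-21\right)\right) \left(-6\right) 8 \left(-2\right) = 6 + \left(-168 - 105\right) \left(\left(-48\right) \left(-2\right)\right) = 6 - 26208 = -26202$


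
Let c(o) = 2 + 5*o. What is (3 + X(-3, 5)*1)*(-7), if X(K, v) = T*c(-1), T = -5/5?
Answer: -42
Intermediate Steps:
T = -1 (T = -5*⅕ = -1)
X(K, v) = 3 (X(K, v) = -(2 + 5*(-1)) = -(2 - 5) = -1*(-3) = 3)
(3 + X(-3, 5)*1)*(-7) = (3 + 3*1)*(-7) = (3 + 3)*(-7) = 6*(-7) = -42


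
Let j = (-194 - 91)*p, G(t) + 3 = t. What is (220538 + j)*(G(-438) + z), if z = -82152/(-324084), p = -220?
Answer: -3371450174358/27007 ≈ -1.2484e+8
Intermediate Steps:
G(t) = -3 + t
z = 6846/27007 (z = -82152*(-1/324084) = 6846/27007 ≈ 0.25349)
j = 62700 (j = (-194 - 91)*(-220) = -285*(-220) = 62700)
(220538 + j)*(G(-438) + z) = (220538 + 62700)*((-3 - 438) + 6846/27007) = 283238*(-441 + 6846/27007) = 283238*(-11903241/27007) = -3371450174358/27007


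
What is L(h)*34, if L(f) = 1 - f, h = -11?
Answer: 408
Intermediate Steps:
L(h)*34 = (1 - 1*(-11))*34 = (1 + 11)*34 = 12*34 = 408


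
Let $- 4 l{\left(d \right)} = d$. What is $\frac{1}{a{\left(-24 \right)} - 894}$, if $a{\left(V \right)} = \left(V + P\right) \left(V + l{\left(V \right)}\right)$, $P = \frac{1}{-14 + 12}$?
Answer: $- \frac{1}{453} \approx -0.0022075$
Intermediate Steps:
$P = - \frac{1}{2}$ ($P = \frac{1}{-2} = - \frac{1}{2} \approx -0.5$)
$l{\left(d \right)} = - \frac{d}{4}$
$a{\left(V \right)} = \frac{3 V \left(- \frac{1}{2} + V\right)}{4}$ ($a{\left(V \right)} = \left(V - \frac{1}{2}\right) \left(V - \frac{V}{4}\right) = \left(- \frac{1}{2} + V\right) \frac{3 V}{4} = \frac{3 V \left(- \frac{1}{2} + V\right)}{4}$)
$\frac{1}{a{\left(-24 \right)} - 894} = \frac{1}{\frac{3}{8} \left(-24\right) \left(-1 + 2 \left(-24\right)\right) - 894} = \frac{1}{\frac{3}{8} \left(-24\right) \left(-1 - 48\right) - 894} = \frac{1}{\frac{3}{8} \left(-24\right) \left(-49\right) - 894} = \frac{1}{441 - 894} = \frac{1}{-453} = - \frac{1}{453}$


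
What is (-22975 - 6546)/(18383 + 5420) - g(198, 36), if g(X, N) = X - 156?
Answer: -1029247/23803 ≈ -43.240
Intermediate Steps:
g(X, N) = -156 + X
(-22975 - 6546)/(18383 + 5420) - g(198, 36) = (-22975 - 6546)/(18383 + 5420) - (-156 + 198) = -29521/23803 - 1*42 = -29521*1/23803 - 42 = -29521/23803 - 42 = -1029247/23803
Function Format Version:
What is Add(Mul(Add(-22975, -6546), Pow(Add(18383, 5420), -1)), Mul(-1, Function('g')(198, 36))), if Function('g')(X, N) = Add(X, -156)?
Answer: Rational(-1029247, 23803) ≈ -43.240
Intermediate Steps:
Function('g')(X, N) = Add(-156, X)
Add(Mul(Add(-22975, -6546), Pow(Add(18383, 5420), -1)), Mul(-1, Function('g')(198, 36))) = Add(Mul(Add(-22975, -6546), Pow(Add(18383, 5420), -1)), Mul(-1, Add(-156, 198))) = Add(Mul(-29521, Pow(23803, -1)), Mul(-1, 42)) = Add(Mul(-29521, Rational(1, 23803)), -42) = Add(Rational(-29521, 23803), -42) = Rational(-1029247, 23803)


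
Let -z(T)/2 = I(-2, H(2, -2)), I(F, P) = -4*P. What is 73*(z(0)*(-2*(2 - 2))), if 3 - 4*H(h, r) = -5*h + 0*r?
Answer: 0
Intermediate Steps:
H(h, r) = ¾ + 5*h/4 (H(h, r) = ¾ - (-5*h + 0*r)/4 = ¾ - (-5*h + 0)/4 = ¾ - (-5)*h/4 = ¾ + 5*h/4)
z(T) = 26 (z(T) = -(-8)*(¾ + (5/4)*2) = -(-8)*(¾ + 5/2) = -(-8)*13/4 = -2*(-13) = 26)
73*(z(0)*(-2*(2 - 2))) = 73*(26*(-2*(2 - 2))) = 73*(26*(-2*0)) = 73*(26*0) = 73*0 = 0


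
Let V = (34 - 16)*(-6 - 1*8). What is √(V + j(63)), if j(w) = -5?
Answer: I*√257 ≈ 16.031*I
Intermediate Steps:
V = -252 (V = 18*(-6 - 8) = 18*(-14) = -252)
√(V + j(63)) = √(-252 - 5) = √(-257) = I*√257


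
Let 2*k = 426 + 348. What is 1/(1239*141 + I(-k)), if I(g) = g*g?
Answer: 1/324468 ≈ 3.0820e-6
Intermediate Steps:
k = 387 (k = (426 + 348)/2 = (½)*774 = 387)
I(g) = g²
1/(1239*141 + I(-k)) = 1/(1239*141 + (-1*387)²) = 1/(174699 + (-387)²) = 1/(174699 + 149769) = 1/324468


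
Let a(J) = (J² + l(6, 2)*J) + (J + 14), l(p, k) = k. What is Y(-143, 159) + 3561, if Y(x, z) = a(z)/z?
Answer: 591971/159 ≈ 3723.1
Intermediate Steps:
a(J) = 14 + J² + 3*J (a(J) = (J² + 2*J) + (J + 14) = (J² + 2*J) + (14 + J) = 14 + J² + 3*J)
Y(x, z) = (14 + z² + 3*z)/z
Y(-143, 159) + 3561 = (3 + 159 + 14/159) + 3561 = 25772/159 + 3561 = 591971/159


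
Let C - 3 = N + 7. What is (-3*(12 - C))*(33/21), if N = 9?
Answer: 33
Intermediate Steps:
C = 19 (C = 3 + (9 + 7) = 3 + 16 = 19)
(-3*(12 - C))*(33/21) = (-3*(12 - 1*19))*(33/21) = (-3*(12 - 19))*(33*(1/21)) = -3*(-7)*(11/7) = 21*(11/7) = 33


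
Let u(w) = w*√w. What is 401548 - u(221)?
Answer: 401548 - 221*√221 ≈ 3.9826e+5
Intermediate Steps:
u(w) = w^(3/2)
401548 - u(221) = 401548 - 221^(3/2) = 401548 - 221*√221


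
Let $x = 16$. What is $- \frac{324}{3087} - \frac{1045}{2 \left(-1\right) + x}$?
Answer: $- \frac{51277}{686} \approx -74.748$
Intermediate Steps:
$- \frac{324}{3087} - \frac{1045}{2 \left(-1\right) + x} = - \frac{324}{3087} - \frac{1045}{2 \left(-1\right) + 16} = \left(-324\right) \frac{1}{3087} - \frac{1045}{-2 + 16} = - \frac{36}{343} - \frac{1045}{14} = - \frac{51277}{686}$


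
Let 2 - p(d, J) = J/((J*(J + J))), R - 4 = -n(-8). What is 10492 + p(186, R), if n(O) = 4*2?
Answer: 83953/8 ≈ 10494.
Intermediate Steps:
n(O) = 8
R = -4 (R = 4 - 1*8 = 4 - 8 = -4)
p(d, J) = 2 - 1/(2*J) (p(d, J) = 2 - J/(J*(J + J)) = 2 - J/(J*(2*J)) = 2 - J/(2*J²) = 2 - J*1/(2*J²) = 2 - 1/(2*J))
10492 + p(186, R) = 10492 + (2 - ½/(-4)) = 10492 + (2 - ½*(-¼)) = 10492 + (2 + ⅛) = 10492 + 17/8 = 83953/8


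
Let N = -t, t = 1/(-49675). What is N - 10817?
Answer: -537334474/49675 ≈ -10817.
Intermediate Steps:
t = -1/49675 ≈ -2.0131e-5
N = 1/49675 (N = -1*(-1/49675) = 1/49675 ≈ 2.0131e-5)
N - 10817 = 1/49675 - 10817 = -537334474/49675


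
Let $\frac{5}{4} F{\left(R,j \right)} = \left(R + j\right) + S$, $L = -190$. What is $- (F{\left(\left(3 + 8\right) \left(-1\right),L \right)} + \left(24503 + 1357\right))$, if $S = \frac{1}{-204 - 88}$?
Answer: $- \frac{9380207}{365} \approx -25699.0$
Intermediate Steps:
$S = - \frac{1}{292}$ ($S = \frac{1}{-292} = - \frac{1}{292} \approx -0.0034247$)
$F{\left(R,j \right)} = - \frac{1}{365} + \frac{4 R}{5} + \frac{4 j}{5}$ ($F{\left(R,j \right)} = \frac{4 \left(\left(R + j\right) - \frac{1}{292}\right)}{5} = \frac{4 \left(- \frac{1}{292} + R + j\right)}{5} = - \frac{1}{365} + \frac{4 R}{5} + \frac{4 j}{5}$)
$- (F{\left(\left(3 + 8\right) \left(-1\right),L \right)} + \left(24503 + 1357\right)) = - (\left(- \frac{1}{365} + \frac{4 \left(3 + 8\right) \left(-1\right)}{5} + \frac{4}{5} \left(-190\right)\right) + \left(24503 + 1357\right)) = - (\left(- \frac{1}{365} + \frac{4 \cdot 11 \left(-1\right)}{5} - 152\right) + 25860) = - (\left(- \frac{1}{365} + \frac{4}{5} \left(-11\right) - 152\right) + 25860) = - (\left(- \frac{1}{365} - \frac{44}{5} - 152\right) + 25860) = - (- \frac{58693}{365} + 25860) = \left(-1\right) \frac{9380207}{365} = - \frac{9380207}{365}$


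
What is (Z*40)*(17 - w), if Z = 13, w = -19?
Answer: 18720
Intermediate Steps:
(Z*40)*(17 - w) = (13*40)*(17 - 1*(-19)) = 520*(17 + 19) = 520*36 = 18720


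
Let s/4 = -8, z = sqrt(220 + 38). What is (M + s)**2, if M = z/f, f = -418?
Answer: (13376 + sqrt(258))**2/174724 ≈ 1026.5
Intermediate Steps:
z = sqrt(258) ≈ 16.062
s = -32 (s = 4*(-8) = -32)
M = -sqrt(258)/418 (M = sqrt(258)/(-418) = sqrt(258)*(-1/418) = -sqrt(258)/418 ≈ -0.038427)
(M + s)**2 = (-sqrt(258)/418 - 32)**2 = (-32 - sqrt(258)/418)**2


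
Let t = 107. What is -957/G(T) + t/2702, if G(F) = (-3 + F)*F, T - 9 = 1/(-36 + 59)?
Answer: -682401011/39060112 ≈ -17.471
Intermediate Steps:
T = 208/23 (T = 9 + 1/(-36 + 59) = 9 + 1/23 = 208/23 ≈ 9.0435)
G(F) = F*(-3 + F)
-957/G(T) + t/2702 = -957*23/(208*(-3 + 208/23)) + 107/2702 = -957/((208/23)*(139/23)) + 107*(1/2702) = -957/28912/529 + 107/2702 = -957*529/28912 + 107/2702 = -506253/28912 + 107/2702 = -682401011/39060112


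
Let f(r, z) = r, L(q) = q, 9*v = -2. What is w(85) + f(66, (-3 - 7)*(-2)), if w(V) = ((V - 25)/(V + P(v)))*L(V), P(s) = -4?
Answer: 3482/27 ≈ 128.96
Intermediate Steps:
v = -2/9 (v = (1/9)*(-2) = -2/9 ≈ -0.22222)
w(V) = V*(-25 + V)/(-4 + V) (w(V) = ((V - 25)/(V - 4))*V = ((-25 + V)/(-4 + V))*V = V*(-25 + V)/(-4 + V))
w(85) + f(66, (-3 - 7)*(-2)) = 85*(-25 + 85)/(-4 + 85) + 66 = 85*60/81 + 66 = 85*(1/81)*60 + 66 = 1700/27 + 66 = 3482/27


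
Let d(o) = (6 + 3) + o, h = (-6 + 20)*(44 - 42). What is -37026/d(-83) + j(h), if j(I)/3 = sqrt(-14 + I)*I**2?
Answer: 18513/37 + 2352*sqrt(14) ≈ 9300.7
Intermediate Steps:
h = 28 (h = 14*2 = 28)
d(o) = 9 + o
j(I) = 3*I**2*sqrt(-14 + I) (j(I) = 3*(sqrt(-14 + I)*I**2) = 3*(I**2*sqrt(-14 + I)) = 3*I**2*sqrt(-14 + I))
-37026/d(-83) + j(h) = -37026/(9 - 83) + 3*28**2*sqrt(-14 + 28) = -37026/(-74) + 3*784*sqrt(14) = -37026*(-1/74) + 2352*sqrt(14) = 18513/37 + 2352*sqrt(14)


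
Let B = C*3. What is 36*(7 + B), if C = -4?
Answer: -180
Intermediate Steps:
B = -12 (B = -4*3 = -12)
36*(7 + B) = 36*(7 - 12) = 36*(-5) = -180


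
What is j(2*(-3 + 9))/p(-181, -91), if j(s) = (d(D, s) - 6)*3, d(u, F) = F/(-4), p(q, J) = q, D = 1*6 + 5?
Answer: 27/181 ≈ 0.14917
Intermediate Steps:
D = 11 (D = 6 + 5 = 11)
d(u, F) = -F/4 (d(u, F) = F*(-¼) = -F/4)
j(s) = -18 - 3*s/4 (j(s) = (-s/4 - 6)*3 = (-6 - s/4)*3 = -18 - 3*s/4)
j(2*(-3 + 9))/p(-181, -91) = (-18 - 3*(-3 + 9)/2)/(-181) = (-18 - 3*6/2)*(-1/181) = (-18 - ¾*12)*(-1/181) = (-18 - 9)*(-1/181) = -27*(-1/181) = 27/181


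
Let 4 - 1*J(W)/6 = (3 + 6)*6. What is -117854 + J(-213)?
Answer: -118154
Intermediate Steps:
J(W) = -300 (J(W) = 24 - 6*(3 + 6)*6 = 24 - 54*6 = 24 - 6*54 = 24 - 324 = -300)
-117854 + J(-213) = -117854 - 300 = -118154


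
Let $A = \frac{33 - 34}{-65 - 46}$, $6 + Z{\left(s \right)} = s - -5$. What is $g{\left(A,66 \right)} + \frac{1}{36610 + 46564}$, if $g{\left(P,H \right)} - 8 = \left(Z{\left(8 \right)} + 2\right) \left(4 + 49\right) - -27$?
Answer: $\frac{42585089}{83174} \approx 512.0$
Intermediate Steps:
$Z{\left(s \right)} = -1 + s$ ($Z{\left(s \right)} = -6 + \left(s - -5\right) = -6 + \left(s + 5\right) = -6 + \left(5 + s\right) = -1 + s$)
$A = \frac{1}{111}$ ($A = - \frac{1}{-111} = \left(-1\right) \left(- \frac{1}{111}\right) = \frac{1}{111} \approx 0.009009$)
$g{\left(P,H \right)} = 512$ ($g{\left(P,H \right)} = 8 - \left(-27 - \left(\left(-1 + 8\right) + 2\right) \left(4 + 49\right)\right) = 8 + \left(\left(7 + 2\right) 53 + 27\right) = 8 + \left(9 \cdot 53 + 27\right) = 8 + \left(477 + 27\right) = 8 + 504 = 512$)
$g{\left(A,66 \right)} + \frac{1}{36610 + 46564} = 512 + \frac{1}{36610 + 46564} = 512 + \frac{1}{83174} = \frac{42585089}{83174}$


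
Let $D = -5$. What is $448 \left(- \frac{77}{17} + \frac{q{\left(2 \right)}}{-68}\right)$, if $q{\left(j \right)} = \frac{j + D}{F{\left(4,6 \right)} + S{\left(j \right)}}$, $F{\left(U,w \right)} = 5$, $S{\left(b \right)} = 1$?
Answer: $- \frac{34440}{17} \approx -2025.9$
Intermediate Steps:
$q{\left(j \right)} = - \frac{5}{6} + \frac{j}{6}$ ($q{\left(j \right)} = \frac{j - 5}{5 + 1} = \frac{-5 + j}{6} = \left(-5 + j\right) \frac{1}{6} = - \frac{5}{6} + \frac{j}{6}$)
$448 \left(- \frac{77}{17} + \frac{q{\left(2 \right)}}{-68}\right) = 448 \left(- \frac{77}{17} + \frac{- \frac{5}{6} + \frac{1}{6} \cdot 2}{-68}\right) = 448 \left(\left(-77\right) \frac{1}{17} + \left(- \frac{5}{6} + \frac{1}{3}\right) \left(- \frac{1}{68}\right)\right) = 448 \left(- \frac{77}{17} - - \frac{1}{136}\right) = 448 \left(- \frac{77}{17} + \frac{1}{136}\right) = 448 \left(- \frac{615}{136}\right) = - \frac{34440}{17}$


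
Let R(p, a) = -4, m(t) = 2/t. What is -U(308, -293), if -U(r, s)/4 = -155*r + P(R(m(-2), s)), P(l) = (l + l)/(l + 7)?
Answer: -572912/3 ≈ -1.9097e+5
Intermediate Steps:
P(l) = 2*l/(7 + l) (P(l) = (2*l)/(7 + l) = 2*l/(7 + l))
U(r, s) = 32/3 + 620*r (U(r, s) = -4*(-155*r + 2*(-4)/(7 - 4)) = -4*(-155*r + 2*(-4)/3) = -4*(-155*r + 2*(-4)*(1/3)) = -4*(-155*r - 8/3) = -4*(-8/3 - 155*r) = 32/3 + 620*r)
-U(308, -293) = -(32/3 + 620*308) = -(32/3 + 190960) = -1*572912/3 = -572912/3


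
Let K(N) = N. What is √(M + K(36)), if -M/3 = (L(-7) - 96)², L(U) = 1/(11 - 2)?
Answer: I*√2231391/9 ≈ 165.98*I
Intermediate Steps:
L(U) = ⅑ (L(U) = 1/9 = ⅑)
M = -744769/27 (M = -3*(⅑ - 96)² = -3*(-863/9)² = -3*744769/81 = -744769/27 ≈ -27584.)
√(M + K(36)) = √(-744769/27 + 36) = √(-743797/27) = I*√2231391/9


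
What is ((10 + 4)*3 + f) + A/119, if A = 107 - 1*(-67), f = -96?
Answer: -6252/119 ≈ -52.538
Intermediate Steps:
A = 174 (A = 107 + 67 = 174)
((10 + 4)*3 + f) + A/119 = ((10 + 4)*3 - 96) + 174/119 = (14*3 - 96) + 174*(1/119) = (42 - 96) + 174/119 = -54 + 174/119 = -6252/119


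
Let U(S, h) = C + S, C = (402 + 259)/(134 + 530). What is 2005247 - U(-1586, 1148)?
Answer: 1332536451/664 ≈ 2.0068e+6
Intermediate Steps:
C = 661/664 ≈ 0.99548
U(S, h) = 661/664 + S
2005247 - U(-1586, 1148) = 2005247 - (661/664 - 1586) = 2005247 - 1*(-1052443/664) = 2005247 + 1052443/664 = 1332536451/664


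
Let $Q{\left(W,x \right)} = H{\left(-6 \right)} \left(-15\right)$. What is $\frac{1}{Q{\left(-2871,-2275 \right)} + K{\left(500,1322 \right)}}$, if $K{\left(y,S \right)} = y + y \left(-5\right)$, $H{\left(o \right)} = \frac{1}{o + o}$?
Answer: $- \frac{4}{7995} \approx -0.00050031$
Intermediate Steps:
$H{\left(o \right)} = \frac{1}{2 o}$
$K{\left(y,S \right)} = - 4 y$ ($K{\left(y,S \right)} = y - 5 y = - 4 y$)
$Q{\left(W,x \right)} = \frac{5}{4}$ ($Q{\left(W,x \right)} = \frac{1}{2 \left(-6\right)} \left(-15\right) = \frac{1}{2} \left(- \frac{1}{6}\right) \left(-15\right) = \left(- \frac{1}{12}\right) \left(-15\right) = \frac{5}{4}$)
$\frac{1}{Q{\left(-2871,-2275 \right)} + K{\left(500,1322 \right)}} = \frac{1}{\frac{5}{4} - 2000} = \frac{1}{- \frac{7995}{4}} = - \frac{4}{7995}$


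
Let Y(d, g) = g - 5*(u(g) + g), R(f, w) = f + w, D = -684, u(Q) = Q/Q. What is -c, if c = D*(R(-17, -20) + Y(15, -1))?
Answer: -25992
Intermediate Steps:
u(Q) = 1
Y(d, g) = -5 - 4*g (Y(d, g) = g - 5*(1 + g) = g + (-5 - 5*g) = -5 - 4*g)
c = 25992 (c = -684*((-17 - 20) + (-5 - 4*(-1))) = -684*(-37 + (-5 + 4)) = -684*(-37 - 1) = -684*(-38) = 25992)
-c = -1*25992 = -25992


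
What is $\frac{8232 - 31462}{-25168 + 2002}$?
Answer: $\frac{11615}{11583} \approx 1.0028$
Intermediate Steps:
$\frac{8232 - 31462}{-25168 + 2002} = - \frac{23230}{-23166} = \left(-23230\right) \left(- \frac{1}{23166}\right) = \frac{11615}{11583}$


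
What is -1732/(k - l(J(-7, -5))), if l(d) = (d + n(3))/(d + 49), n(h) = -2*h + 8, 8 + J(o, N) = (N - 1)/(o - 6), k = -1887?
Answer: 933548/1017021 ≈ 0.91792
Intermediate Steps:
J(o, N) = -8 + (-1 + N)/(-6 + o) (J(o, N) = -8 + (N - 1)/(o - 6) = -8 + (-1 + N)/(-6 + o))
n(h) = 8 - 2*h
l(d) = (2 + d)/(49 + d) (l(d) = (d + (8 - 2*3))/(d + 49) = (d + (8 - 6))/(49 + d) = (d + 2)/(49 + d) = (2 + d)/(49 + d))
-1732/(k - l(J(-7, -5))) = -1732/(-1887 - (2 + (47 - 5 - 8*(-7))/(-6 - 7))/(49 + (47 - 5 - 8*(-7))/(-6 - 7))) = -1732/(-1887 - (2 + (47 - 5 + 56)/(-13))/(49 + (47 - 5 + 56)/(-13))) = -1732/(-1887 - (2 - 1/13*98)/(49 - 1/13*98)) = -1732/(-1887 - (2 - 98/13)/(49 - 98/13)) = -1732/(-1887 - (-72)/(539/13*13)) = -1732/(-1887 - 13*(-72)/(539*13)) = -1732/(-1887 - 1*(-72/539)) = -1732/(-1887 + 72/539) = -1732/(-1017021/539) = -1732*(-539/1017021) = 933548/1017021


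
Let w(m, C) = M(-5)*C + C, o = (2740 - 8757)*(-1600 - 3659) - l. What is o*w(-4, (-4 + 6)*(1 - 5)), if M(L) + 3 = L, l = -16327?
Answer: 1772944880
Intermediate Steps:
M(L) = -3 + L
o = 31659730 (o = (2740 - 8757)*(-1600 - 3659) - 1*(-16327) = -6017*(-5259) + 16327 = 31643403 + 16327 = 31659730)
w(m, C) = -7*C (w(m, C) = (-3 - 5)*C + C = -8*C + C = -7*C)
o*w(-4, (-4 + 6)*(1 - 5)) = 31659730*(-7*(-4 + 6)*(1 - 5)) = 31659730*(-14*(-4)) = 31659730*(-7*(-8)) = 31659730*56 = 1772944880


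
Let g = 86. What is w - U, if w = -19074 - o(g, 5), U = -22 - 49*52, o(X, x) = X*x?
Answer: -16934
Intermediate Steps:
U = -2570 (U = -22 - 2548 = -2570)
w = -19504 (w = -19074 - 86*5 = -19074 - 1*430 = -19074 - 430 = -19504)
w - U = -19504 - 1*(-2570) = -19504 + 2570 = -16934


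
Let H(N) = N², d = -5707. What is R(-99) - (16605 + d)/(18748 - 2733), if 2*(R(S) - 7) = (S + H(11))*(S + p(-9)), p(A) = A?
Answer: -18924613/16015 ≈ -1181.7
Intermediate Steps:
R(S) = 7 + (-9 + S)*(121 + S)/2 (R(S) = 7 + ((S + 11²)*(S - 9))/2 = 7 + ((S + 121)*(-9 + S))/2 = 7 + ((121 + S)*(-9 + S))/2 = 7 + ((-9 + S)*(121 + S))/2 = 7 + (-9 + S)*(121 + S)/2)
R(-99) - (16605 + d)/(18748 - 2733) = (-1075/2 + (½)*(-99)² + 56*(-99)) - (16605 - 5707)/(18748 - 2733) = (-1075/2 + (½)*9801 - 5544) - 10898/16015 = (-1075/2 + 9801/2 - 5544) - 10898/16015 = -1181 - 1*10898/16015 = -1181 - 10898/16015 = -18924613/16015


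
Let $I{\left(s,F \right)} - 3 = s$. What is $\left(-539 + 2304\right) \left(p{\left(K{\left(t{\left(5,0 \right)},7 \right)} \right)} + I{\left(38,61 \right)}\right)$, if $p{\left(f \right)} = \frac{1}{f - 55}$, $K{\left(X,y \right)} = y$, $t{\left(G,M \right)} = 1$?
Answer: $\frac{3471755}{48} \approx 72328.0$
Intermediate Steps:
$I{\left(s,F \right)} = 3 + s$
$p{\left(f \right)} = \frac{1}{-55 + f}$
$\left(-539 + 2304\right) \left(p{\left(K{\left(t{\left(5,0 \right)},7 \right)} \right)} + I{\left(38,61 \right)}\right) = \left(-539 + 2304\right) \left(\frac{1}{-55 + 7} + \left(3 + 38\right)\right) = 1765 \left(\frac{1}{-48} + 41\right) = 1765 \left(- \frac{1}{48} + 41\right) = 1765 \cdot \frac{1967}{48} = \frac{3471755}{48}$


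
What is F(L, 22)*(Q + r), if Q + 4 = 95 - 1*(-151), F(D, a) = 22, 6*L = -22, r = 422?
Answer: 14608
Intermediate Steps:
L = -11/3 (L = (⅙)*(-22) = -11/3 ≈ -3.6667)
Q = 242 (Q = -4 + (95 - 1*(-151)) = -4 + (95 + 151) = -4 + 246 = 242)
F(L, 22)*(Q + r) = 22*(242 + 422) = 22*664 = 14608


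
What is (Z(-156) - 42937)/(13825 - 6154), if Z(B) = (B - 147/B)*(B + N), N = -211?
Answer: 726397/398892 ≈ 1.8210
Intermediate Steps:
Z(B) = (-211 + B)*(B - 147/B) (Z(B) = (B - 147/B)*(B - 211) = (B - 147/B)*(-211 + B) = (-211 + B)*(B - 147/B))
(Z(-156) - 42937)/(13825 - 6154) = ((-147 + (-156)² - 211*(-156) + 31017/(-156)) - 42937)/(13825 - 6154) = ((-147 + 24336 + 32916 + 31017*(-1/156)) - 42937)/7671 = ((-147 + 24336 + 32916 - 10339/52) - 42937)*(1/7671) = (2959121/52 - 42937)*(1/7671) = (726397/52)*(1/7671) = 726397/398892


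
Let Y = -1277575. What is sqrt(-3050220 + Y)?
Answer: I*sqrt(4327795) ≈ 2080.3*I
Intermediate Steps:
sqrt(-3050220 + Y) = sqrt(-3050220 - 1277575) = sqrt(-4327795) = I*sqrt(4327795)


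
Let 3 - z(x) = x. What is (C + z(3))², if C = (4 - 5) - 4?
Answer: 25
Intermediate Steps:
z(x) = 3 - x
C = -5 (C = -1 - 4 = -5)
(C + z(3))² = (-5 + (3 - 1*3))² = (-5 + (3 - 3))² = (-5 + 0)² = (-5)² = 25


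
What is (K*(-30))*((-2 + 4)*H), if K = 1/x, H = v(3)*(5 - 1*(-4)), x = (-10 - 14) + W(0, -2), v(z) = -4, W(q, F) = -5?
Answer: -2160/29 ≈ -74.483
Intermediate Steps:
x = -29 (x = (-10 - 14) - 5 = -24 - 5 = -29)
H = -36 (H = -4*(5 - 1*(-4)) = -4*(5 + 4) = -4*9 = -36)
K = -1/29 (K = 1/(-29) = -1/29 ≈ -0.034483)
(K*(-30))*((-2 + 4)*H) = (-1/29*(-30))*((-2 + 4)*(-36)) = 30*(2*(-36))/29 = (30/29)*(-72) = -2160/29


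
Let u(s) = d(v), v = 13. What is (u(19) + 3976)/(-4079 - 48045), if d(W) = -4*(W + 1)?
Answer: -980/13031 ≈ -0.075205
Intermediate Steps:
d(W) = -4 - 4*W (d(W) = -4*(1 + W) = -4 - 4*W)
u(s) = -56 (u(s) = -4 - 4*13 = -4 - 52 = -56)
(u(19) + 3976)/(-4079 - 48045) = (-56 + 3976)/(-4079 - 48045) = 3920/(-52124) = 3920*(-1/52124) = -980/13031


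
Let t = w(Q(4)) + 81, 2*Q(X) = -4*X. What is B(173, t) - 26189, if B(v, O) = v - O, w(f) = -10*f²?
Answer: -25457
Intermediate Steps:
Q(X) = -2*X (Q(X) = (-4*X)/2 = -2*X)
t = -559 (t = -10*(-2*4)² + 81 = -10*(-8)² + 81 = -10*64 + 81 = -640 + 81 = -559)
B(173, t) - 26189 = (173 - 1*(-559)) - 26189 = (173 + 559) - 26189 = 732 - 26189 = -25457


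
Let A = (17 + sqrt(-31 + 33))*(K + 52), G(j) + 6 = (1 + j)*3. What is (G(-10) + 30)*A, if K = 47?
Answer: -5049 - 297*sqrt(2) ≈ -5469.0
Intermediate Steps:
G(j) = -3 + 3*j (G(j) = -6 + (1 + j)*3 = -6 + (3 + 3*j) = -3 + 3*j)
A = 1683 + 99*sqrt(2) (A = (17 + sqrt(-31 + 33))*(47 + 52) = (17 + sqrt(2))*99 = 1683 + 99*sqrt(2) ≈ 1823.0)
(G(-10) + 30)*A = ((-3 + 3*(-10)) + 30)*(1683 + 99*sqrt(2)) = ((-3 - 30) + 30)*(1683 + 99*sqrt(2)) = (-33 + 30)*(1683 + 99*sqrt(2)) = -3*(1683 + 99*sqrt(2)) = -5049 - 297*sqrt(2)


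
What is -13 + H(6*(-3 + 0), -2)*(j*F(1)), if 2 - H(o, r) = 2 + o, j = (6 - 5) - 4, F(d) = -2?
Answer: 95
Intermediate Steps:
j = -3 (j = 1 - 4 = -3)
H(o, r) = -o (H(o, r) = 2 - (2 + o) = 2 + (-2 - o) = -o)
-13 + H(6*(-3 + 0), -2)*(j*F(1)) = -13 + (-6*(-3 + 0))*(-3*(-2)) = -13 - 6*(-3)*6 = -13 - 1*(-18)*6 = -13 + 18*6 = -13 + 108 = 95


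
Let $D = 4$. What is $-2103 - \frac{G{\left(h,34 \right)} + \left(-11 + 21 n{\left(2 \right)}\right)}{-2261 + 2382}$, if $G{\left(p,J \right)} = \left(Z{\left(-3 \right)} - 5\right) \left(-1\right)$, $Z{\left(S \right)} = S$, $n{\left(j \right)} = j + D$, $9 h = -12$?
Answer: $- \frac{254586}{121} \approx -2104.0$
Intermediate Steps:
$h = - \frac{4}{3}$ ($h = \frac{1}{9} \left(-12\right) = - \frac{4}{3} \approx -1.3333$)
$n{\left(j \right)} = 4 + j$ ($n{\left(j \right)} = j + 4 = 4 + j$)
$G{\left(p,J \right)} = 8$ ($G{\left(p,J \right)} = \left(-3 - 5\right) \left(-1\right) = \left(-8\right) \left(-1\right) = 8$)
$-2103 - \frac{G{\left(h,34 \right)} + \left(-11 + 21 n{\left(2 \right)}\right)}{-2261 + 2382} = -2103 - \frac{8 - \left(11 - 21 \left(4 + 2\right)\right)}{-2261 + 2382} = -2103 - \frac{8 + \left(-11 + 21 \cdot 6\right)}{121} = -2103 - \left(8 + \left(-11 + 126\right)\right) \frac{1}{121} = -2103 - \left(8 + 115\right) \frac{1}{121} = -2103 - 123 \cdot \frac{1}{121} = -2103 - \frac{123}{121} = - \frac{254586}{121}$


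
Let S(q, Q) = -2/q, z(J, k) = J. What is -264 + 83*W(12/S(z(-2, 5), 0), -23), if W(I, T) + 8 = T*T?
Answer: 42979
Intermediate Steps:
W(I, T) = -8 + T² (W(I, T) = -8 + T*T = -8 + T²)
-264 + 83*W(12/S(z(-2, 5), 0), -23) = -264 + 83*(-8 + (-23)²) = -264 + 83*(-8 + 529) = -264 + 83*521 = -264 + 43243 = 42979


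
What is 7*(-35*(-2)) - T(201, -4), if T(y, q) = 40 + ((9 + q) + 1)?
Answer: 444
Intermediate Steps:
T(y, q) = 50 + q (T(y, q) = 40 + (10 + q) = 50 + q)
7*(-35*(-2)) - T(201, -4) = 7*(-35*(-2)) - (50 - 4) = 7*70 - 1*46 = 490 - 46 = 444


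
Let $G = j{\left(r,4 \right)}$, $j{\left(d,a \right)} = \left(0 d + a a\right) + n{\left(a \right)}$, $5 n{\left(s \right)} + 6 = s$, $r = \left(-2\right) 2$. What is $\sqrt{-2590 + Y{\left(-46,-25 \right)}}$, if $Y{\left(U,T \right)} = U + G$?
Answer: $\frac{i \sqrt{65510}}{5} \approx 51.19 i$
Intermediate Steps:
$r = -4$
$n{\left(s \right)} = - \frac{6}{5} + \frac{s}{5}$
$j{\left(d,a \right)} = - \frac{6}{5} + a^{2} + \frac{a}{5}$ ($j{\left(d,a \right)} = \left(0 d + a a\right) + \left(- \frac{6}{5} + \frac{a}{5}\right) = \left(0 + a^{2}\right) + \left(- \frac{6}{5} + \frac{a}{5}\right) = a^{2} + \left(- \frac{6}{5} + \frac{a}{5}\right) = - \frac{6}{5} + a^{2} + \frac{a}{5}$)
$G = \frac{78}{5}$ ($G = - \frac{6}{5} + 4^{2} + \frac{1}{5} \cdot 4 = - \frac{6}{5} + 16 + \frac{4}{5} = \frac{78}{5} \approx 15.6$)
$Y{\left(U,T \right)} = \frac{78}{5} + U$ ($Y{\left(U,T \right)} = U + \frac{78}{5} = \frac{78}{5} + U$)
$\sqrt{-2590 + Y{\left(-46,-25 \right)}} = \sqrt{-2590 + \left(\frac{78}{5} - 46\right)} = \sqrt{-2590 - \frac{152}{5}} = \sqrt{- \frac{13102}{5}} = \frac{i \sqrt{65510}}{5}$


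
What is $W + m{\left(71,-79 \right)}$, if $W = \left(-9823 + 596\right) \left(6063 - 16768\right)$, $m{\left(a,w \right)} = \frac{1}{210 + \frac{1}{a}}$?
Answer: $\frac{1472834546956}{14911} \approx 9.8775 \cdot 10^{7}$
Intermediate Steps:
$W = 98775035$ ($W = \left(-9227\right) \left(-10705\right) = 98775035$)
$W + m{\left(71,-79 \right)} = 98775035 + \frac{71}{1 + 210 \cdot 71} = 98775035 + \frac{71}{1 + 14910} = 98775035 + \frac{71}{14911} = \frac{1472834546956}{14911}$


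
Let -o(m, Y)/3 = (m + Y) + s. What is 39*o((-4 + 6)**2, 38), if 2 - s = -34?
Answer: -9126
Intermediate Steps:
s = 36 (s = 2 - 1*(-34) = 2 + 34 = 36)
o(m, Y) = -108 - 3*Y - 3*m (o(m, Y) = -3*((m + Y) + 36) = -3*((Y + m) + 36) = -3*(36 + Y + m) = -108 - 3*Y - 3*m)
39*o((-4 + 6)**2, 38) = 39*(-108 - 3*38 - 3*(-4 + 6)**2) = 39*(-108 - 114 - 3*2**2) = 39*(-108 - 114 - 3*4) = 39*(-108 - 114 - 12) = 39*(-234) = -9126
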